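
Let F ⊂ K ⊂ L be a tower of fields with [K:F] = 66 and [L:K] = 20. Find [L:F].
[L:F] = 1320

The tower law says that for any tower of field extensions F ⊂ K ⊂ L with finite degrees, [L:F] = [L:K] · [K:F]. Here this gives [L:F] = 20 · 66 = 1320.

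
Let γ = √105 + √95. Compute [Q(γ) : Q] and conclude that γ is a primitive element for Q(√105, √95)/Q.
[Q(γ) : Q] = 4 (equivalently, Q(γ) = Q(√105, √95))

Obviously Q(γ) ⊆ Q(√105, √95), and [Q(√105, √95):Q] = 4 (since 105, 95 are distinct squarefree integers > 1 with 9975 not a perfect square). To show equality we compute the minimal polynomial of γ. From γ = √105 + √95: γ^2 = 105 + 2√(9975) + 95 = 200 + 2√(9975), so γ^2 - 200 = 2√(9975); squaring, (γ^2 - 200)^2 = 4·9975, i.e. γ^4 - 400γ^2 + 40000 - 39900 = 0, i.e. γ^4 - 400γ^2 + 100 = 0. So γ is a root of x^4 - 400x^2 + 100. This polynomial is irreducible over Q: it has no rational root (each ±√105 ± √95 is irrational), and any factorization into two quadratics over Q would force √(9975) ∈ Q (pairing opposite roots) or √105, √95 ∈ Q (other pairings), all impossible. Hence [Q(γ):Q] = 4 = [Q(√105, √95):Q], so Q(γ) = Q(√105, √95).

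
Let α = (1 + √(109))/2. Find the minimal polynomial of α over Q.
m_α(x) = x^2 - x - 27

From 2α - 1 = √(109), squaring gives (2α - 1)^2 = 109, i.e. 4α^2 - 4α + 1 = 109, so α^2 - α + (1 - 109)/4 = 0. Since 109 ≡ 1 (mod 4), (1 - 109)/4 = -27 ∈ Z. The polynomial x^2 - x - 27 has discriminant 1 - 4·(-27) = 109, which is not a perfect square in Q (d = 109 is squarefree and ≠ 1), so x^2 - x - 27 is irreducible over Q. It is the minimal polynomial of α.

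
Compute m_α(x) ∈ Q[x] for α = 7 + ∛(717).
m_α(x) = x^3 - 21x^2 + 147x - 1060

Set β = α - 7 = ∛(717), so β^3 = 717. Then (α - 7)^3 - 717 = 0, i.e. α is a root of g(x) = (x - 7)^3 - 717 = x^3 - 21x^2 + 147x - 1060. Since g(x) = h(x - 7) where h(x) = x^3 - 717, and h is irreducible over Q (because 717 is not a perfect cube, so h has no rational root, and a monic cubic with no rational root is irreducible), g is also irreducible (irreducibility is preserved under the substitution x → x - 7). Hence m_α(x) = x^3 - 21x^2 + 147x - 1060.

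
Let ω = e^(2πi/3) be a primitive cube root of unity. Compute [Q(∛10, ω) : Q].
[Q(∛10, ω) : Q] = 6

[Q(∛10):Q] = 3 (min poly x^3 - 10, irreducible since 10 is not a perfect cube). [Q(ω):Q] = 2 (min poly x^2 + x + 1). Since Q(∛10) ⊂ R and ω ∉ R, we have ω ∉ Q(∛10), so x^2 + x + 1 remains irreducible over Q(∛10) and [Q(∛10, ω) : Q(∛10)] = 2. By the tower law, [Q(∛10, ω) : Q] = 3 · 2 = 6. (In fact Q(∛10, ω) is the splitting field of x^3 - 10 over Q.)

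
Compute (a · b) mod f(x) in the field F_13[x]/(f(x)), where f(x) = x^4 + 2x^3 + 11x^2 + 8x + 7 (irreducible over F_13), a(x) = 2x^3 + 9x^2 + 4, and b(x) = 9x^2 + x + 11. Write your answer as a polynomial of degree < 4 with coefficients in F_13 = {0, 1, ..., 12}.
a · b ≡ 12x^3 + 7x^2 + 9x + 1 (mod f(x))

Multiply in F_13[x]: a(x)·b(x) = (2x^3 + 9x^2 + 4)·(9x^2 + x + 11) = 5x^5 + 5x^4 + 5x^3 + 5x^2 + 4x + 5. This has degree ≥ 4, so divide by f(x) over F_13: 5x^5 + 5x^4 + 5x^3 + 5x^2 + 4x + 5 = (5x + 8)·(x^4 + 2x^3 + 11x^2 + 8x + 7) + (12x^3 + 7x^2 + 9x + 1). Hence a·b ≡ 12x^3 + 7x^2 + 9x + 1 (mod f). (F_13[x]/(f) is a field with 13^4 = 28561 elements since f is irreducible of degree 4.)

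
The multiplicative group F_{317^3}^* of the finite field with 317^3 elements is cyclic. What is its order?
|F_{317^3}^*| = 31855012

F_{317^3} has 317^3 = 31855013 elements; its multiplicative group consists of all nonzero elements, so |F_{317^3}^*| = 31855013 - 1 = 31855012. (It is cyclic since any finite subgroup of the multiplicative group of a field is cyclic.)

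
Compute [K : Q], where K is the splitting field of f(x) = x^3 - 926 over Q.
[K : Q] = 6

The roots of x^3 - 926 are ∛926, ω∛926, ω^2∛926 where ω = e^(2πi/3) is a primitive cube root of unity, so K = Q(∛926, ω). Now [Q(∛926):Q] = 3 (since 926 is not a perfect cube, x^3 - 926 is irreducible) and [Q(ω):Q] = 2. Both 2 and 3 divide [K:Q], and [K:Q] ≤ 3·2 = 6, so [K:Q] = 6. (Equivalently: Q(∛926) ⊂ R but ω ∉ R, so [K : Q(∛926)] = 2.)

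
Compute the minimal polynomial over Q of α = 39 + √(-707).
m_α(x) = x^2 - 78x + 2228

From α - 39 = √(-707), squaring gives (α - 39)^2 = -707, i.e. α^2 - 78α + 1521 = -707, so α^2 - 78α + 2228 = 0. The discriminant of x^2 - 78x + 2228 is (-78)^2 - 4·(2228) = 6084 - 8912 = -2828, and 4·(-707) is not a perfect square in Q since -707 is squarefree and ≠ 1. Hence x^2 - 78x + 2228 is irreducible over Q and is the minimal polynomial of α.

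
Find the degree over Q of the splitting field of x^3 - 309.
[K : Q] = 6

The roots of x^3 - 309 are ∛309, ω∛309, ω^2∛309 where ω = e^(2πi/3) is a primitive cube root of unity, so K = Q(∛309, ω). Now [Q(∛309):Q] = 3 (since 309 is not a perfect cube, x^3 - 309 is irreducible) and [Q(ω):Q] = 2. Both 2 and 3 divide [K:Q], and [K:Q] ≤ 3·2 = 6, so [K:Q] = 6. (Equivalently: Q(∛309) ⊂ R but ω ∉ R, so [K : Q(∛309)] = 2.)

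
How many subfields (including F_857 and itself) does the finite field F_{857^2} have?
F_{857^2} has 2 subfields

The subfields of F_{p^n} are exactly the fields F_{p^d} for d | n (each is the fixed field of the unique index-d subgroup of Gal(F_{p^n}/F_p) ≅ Z/nZ). The divisors of n = 2 are {1, 2}, giving 2 subfields: F_{857^1}, F_{857^2}.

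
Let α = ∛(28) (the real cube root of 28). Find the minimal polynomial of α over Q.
m_α(x) = x^3 - 28

α satisfies α^3 = 28, so x^3 - 28 annihilates α. By the rational root test, a rational root p/q (in lowest terms) of x^3 - 28 would satisfy p^3 = 28 q^3, forcing q = 1 and p^3 = 28; but 28 is not a perfect cube, contradiction. A monic cubic over Q with no rational root is irreducible (any nontrivial factorization would include a linear factor). Hence x^3 - 28 is the minimal polynomial of α, and in particular [Q(α):Q] = 3.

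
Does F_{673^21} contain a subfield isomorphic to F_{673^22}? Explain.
No: F_{673^22} is not a subfield of F_{673^21}

F_{p^m} embeds in F_{p^n} iff m | n. Here 22 ∤ 21 (since 21 = 0·22 + 21 with remainder 21 ≠ 0), so F_{673^22} is not a subfield of F_{673^21}. Equivalently: if it were, the tower law would give 22 = [F_{673^22}:F_673] dividing [F_{673^21}:F_673] = 21, contradiction.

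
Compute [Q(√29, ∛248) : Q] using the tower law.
[Q(√29, ∛248) : Q] = 6

Let L = Q(√29, ∛248). Since Q(√29) ⊂ L and [Q(√29):Q] = 2, the tower law gives 2 | [L:Q]. Likewise Q(∛248) ⊂ L with [Q(∛248):Q] = 3 (because 248 is not a perfect cube), so 3 | [L:Q]. As gcd(2,3) = 1, [L:Q] is divisible by 6. Conversely L is generated over Q by √29 and ∛248, so [L:Q] ≤ 2·3 = 6. Therefore [Q(√29, ∛248) : Q] = 6.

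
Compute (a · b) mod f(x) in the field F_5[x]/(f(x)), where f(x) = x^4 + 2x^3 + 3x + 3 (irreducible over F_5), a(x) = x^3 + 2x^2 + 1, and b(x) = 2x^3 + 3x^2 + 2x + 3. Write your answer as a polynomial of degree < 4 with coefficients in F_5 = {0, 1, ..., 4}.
a · b ≡ 4x^3 + 4x^2 + 2x + 2 (mod f(x))

Multiply in F_5[x]: a(x)·b(x) = (x^3 + 2x^2 + 1)·(2x^3 + 3x^2 + 2x + 3) = 2x^6 + 2x^5 + 3x^4 + 4x^3 + 4x^2 + 2x + 3. This has degree ≥ 4, so divide by f(x) over F_5: 2x^6 + 2x^5 + 3x^4 + 4x^3 + 4x^2 + 2x + 3 = (2x^2 + 3x + 2)·(x^4 + 2x^3 + 3x + 3) + (4x^3 + 4x^2 + 2x + 2). Hence a·b ≡ 4x^3 + 4x^2 + 2x + 2 (mod f). (F_5[x]/(f) is a field with 5^4 = 625 elements since f is irreducible of degree 4.)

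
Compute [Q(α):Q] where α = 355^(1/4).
[Q(α):Q] = 4

α is a root of x^4 - 355. By Eisenstein's criterion at the prime p = 5 (which divides the constant term 355 but p^2 = 25 does not, since 355 is squarefree), x^4 - 355 is irreducible over Q. Hence [Q(α):Q] = 4.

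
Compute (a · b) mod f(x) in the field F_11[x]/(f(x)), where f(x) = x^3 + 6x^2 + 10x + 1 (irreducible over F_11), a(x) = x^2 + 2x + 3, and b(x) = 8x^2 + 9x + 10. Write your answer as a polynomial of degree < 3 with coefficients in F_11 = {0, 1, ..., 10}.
a · b ≡ 5x + 9 (mod f(x))

Multiply in F_11[x]: a(x)·b(x) = (x^2 + 2x + 3)·(8x^2 + 9x + 10) = 8x^4 + 3x^3 + 8x^2 + 3x + 8. This has degree ≥ 3, so divide by f(x) over F_11: 8x^4 + 3x^3 + 8x^2 + 3x + 8 = (8x + 10)·(x^3 + 6x^2 + 10x + 1) + (5x + 9). Hence a·b ≡ 5x + 9 (mod f). (F_11[x]/(f) is a field with 11^3 = 1331 elements since f is irreducible of degree 3.)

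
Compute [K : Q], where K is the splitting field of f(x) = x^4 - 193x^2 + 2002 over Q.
[K : Q] = 4

Solving the quadratic in x^2: x^2 = (193 ± √(193^2 - 4·2002))/2 = (193 ± √29241)/2 = (193 ± 171)/2, giving x^2 = 182 or x^2 = 11. So f(x) = (x^2 - 182)(x^2 - 11) and the roots of f are ±√182, ±√11. Hence the splitting field is K = Q(√182, √11). Since 182 and 11 are distinct squarefree integers > 1, their product 2002 is not a perfect square, so √11 ∉ Q(√182). By the tower law [K:Q] = [Q(√182,√11):Q(√182)] · [Q(√182):Q] = 2 · 2 = 4.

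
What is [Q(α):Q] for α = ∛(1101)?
[Q(α):Q] = 3

The minimal polynomial of α is x^3 - 1101, irreducible over Q since 1101 is not a perfect cube (so x^3 - 1101 has no rational root). Hence [Q(α):Q] = deg(m_α) = 3.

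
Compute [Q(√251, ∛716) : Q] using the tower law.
[Q(√251, ∛716) : Q] = 6

Let L = Q(√251, ∛716). Since Q(√251) ⊂ L and [Q(√251):Q] = 2, the tower law gives 2 | [L:Q]. Likewise Q(∛716) ⊂ L with [Q(∛716):Q] = 3 (because 716 is not a perfect cube), so 3 | [L:Q]. As gcd(2,3) = 1, [L:Q] is divisible by 6. Conversely L is generated over Q by √251 and ∛716, so [L:Q] ≤ 2·3 = 6. Therefore [Q(√251, ∛716) : Q] = 6.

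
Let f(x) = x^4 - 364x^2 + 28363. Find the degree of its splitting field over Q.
[K : Q] = 4

Solving the quadratic in x^2: x^2 = (364 ± √(364^2 - 4·28363))/2 = (364 ± √19044)/2 = (364 ± 138)/2, giving x^2 = 113 or x^2 = 251. So f(x) = (x^2 - 113)(x^2 - 251) and the roots of f are ±√113, ±√251. Hence the splitting field is K = Q(√113, √251). Since 113 and 251 are distinct squarefree integers > 1, their product 28363 is not a perfect square, so √251 ∉ Q(√113). By the tower law [K:Q] = [Q(√113,√251):Q(√113)] · [Q(√113):Q] = 2 · 2 = 4.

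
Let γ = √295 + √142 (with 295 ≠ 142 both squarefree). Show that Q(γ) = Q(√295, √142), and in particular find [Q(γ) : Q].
[Q(γ) : Q] = 4 (equivalently, Q(γ) = Q(√295, √142))

Obviously Q(γ) ⊆ Q(√295, √142), and [Q(√295, √142):Q] = 4 (since 295, 142 are distinct squarefree integers > 1 with 41890 not a perfect square). To show equality we compute the minimal polynomial of γ. From γ = √295 + √142: γ^2 = 295 + 2√(41890) + 142 = 437 + 2√(41890), so γ^2 - 437 = 2√(41890); squaring, (γ^2 - 437)^2 = 4·41890, i.e. γ^4 - 874γ^2 + 190969 - 167560 = 0, i.e. γ^4 - 874γ^2 + 23409 = 0. So γ is a root of x^4 - 874x^2 + 23409. This polynomial is irreducible over Q: it has no rational root (each ±√295 ± √142 is irrational), and any factorization into two quadratics over Q would force √(41890) ∈ Q (pairing opposite roots) or √295, √142 ∈ Q (other pairings), all impossible. Hence [Q(γ):Q] = 4 = [Q(√295, √142):Q], so Q(γ) = Q(√295, √142).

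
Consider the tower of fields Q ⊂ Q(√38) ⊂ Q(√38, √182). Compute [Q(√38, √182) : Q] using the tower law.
[Q(√38, √182) : Q] = 4

[Q(√38):Q] = 2 (min poly x^2 - 38, irreducible since 38 is squarefree > 1). For the top step, suppose √182 ∈ Q(√38), say √182 = c + d√38 with c, d ∈ Q. Squaring: 182 = c^2 + 38d^2 + 2cd√38. Since √38 ∉ Q this forces 2cd = 0. If d = 0 then √182 = c ∈ Q, contradicting 182 squarefree > 1. If c = 0 then 182 = 38d^2, so 38·182 = (38d)^2 is a perfect square in Q — but 38·182 = 6916 is not a perfect square (since 38 and 182 are distinct squarefree integers). Contradiction. Hence √182 ∉ Q(√38), so x^2 - 182 stays irreducible over Q(√38) and [Q(√38, √182) : Q(√38)] = 2. By the tower law, [Q(√38, √182) : Q] = 2 · 2 = 4.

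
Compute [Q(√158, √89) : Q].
[Q(√158, √89) : Q] = 4

[Q(√158):Q] = 2 (min poly x^2 - 158, irreducible since 158 is squarefree > 1). For the top step, suppose √89 ∈ Q(√158), say √89 = c + d√158 with c, d ∈ Q. Squaring: 89 = c^2 + 158d^2 + 2cd√158. Since √158 ∉ Q this forces 2cd = 0. If d = 0 then √89 = c ∈ Q, contradicting 89 squarefree > 1. If c = 0 then 89 = 158d^2, so 158·89 = (158d)^2 is a perfect square in Q — but 158·89 = 14062 is not a perfect square (since 158 and 89 are distinct squarefree integers). Contradiction. Hence √89 ∉ Q(√158), so x^2 - 89 stays irreducible over Q(√158) and [Q(√158, √89) : Q(√158)] = 2. By the tower law, [Q(√158, √89) : Q] = 2 · 2 = 4.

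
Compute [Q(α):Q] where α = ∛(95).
[Q(α):Q] = 3

The minimal polynomial of α is x^3 - 95, irreducible over Q since 95 is not a perfect cube (so x^3 - 95 has no rational root). Hence [Q(α):Q] = deg(m_α) = 3.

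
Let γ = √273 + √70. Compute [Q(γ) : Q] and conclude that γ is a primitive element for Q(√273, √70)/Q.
[Q(γ) : Q] = 4 (equivalently, Q(γ) = Q(√273, √70))

Obviously Q(γ) ⊆ Q(√273, √70), and [Q(√273, √70):Q] = 4 (since 273, 70 are distinct squarefree integers > 1 with 19110 not a perfect square). To show equality we compute the minimal polynomial of γ. From γ = √273 + √70: γ^2 = 273 + 2√(19110) + 70 = 343 + 2√(19110), so γ^2 - 343 = 2√(19110); squaring, (γ^2 - 343)^2 = 4·19110, i.e. γ^4 - 686γ^2 + 117649 - 76440 = 0, i.e. γ^4 - 686γ^2 + 41209 = 0. So γ is a root of x^4 - 686x^2 + 41209. This polynomial is irreducible over Q: it has no rational root (each ±√273 ± √70 is irrational), and any factorization into two quadratics over Q would force √(19110) ∈ Q (pairing opposite roots) or √273, √70 ∈ Q (other pairings), all impossible. Hence [Q(γ):Q] = 4 = [Q(√273, √70):Q], so Q(γ) = Q(√273, √70).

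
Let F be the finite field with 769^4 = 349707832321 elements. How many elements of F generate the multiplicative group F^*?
There are φ(349707832320) = 68388126720 primitive elements

F_q^* is cyclic of order q - 1 = 349707832320. A cyclic group of order m has exactly φ(m) generators. Here m = 349707832320 = 2^10 · 3 · 5 · 7 · 11 · 17 · 17393, so the number of primitive elements is φ(349707832320) = 68388126720.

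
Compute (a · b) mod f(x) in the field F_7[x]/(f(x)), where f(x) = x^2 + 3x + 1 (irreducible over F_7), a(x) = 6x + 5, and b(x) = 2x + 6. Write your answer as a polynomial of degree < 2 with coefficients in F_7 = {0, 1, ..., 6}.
a · b ≡ 3x + 4 (mod f(x))

Multiply in F_7[x]: a(x)·b(x) = (6x + 5)·(2x + 6) = 5x^2 + 4x + 2. This has degree ≥ 2, so divide by f(x) over F_7: 5x^2 + 4x + 2 = (5)·(x^2 + 3x + 1) + (3x + 4). Hence a·b ≡ 3x + 4 (mod f). (F_7[x]/(f) is a field with 7^2 = 49 elements since f is irreducible of degree 2.)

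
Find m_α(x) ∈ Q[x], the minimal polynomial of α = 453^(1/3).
m_α(x) = x^3 - 453

α satisfies α^3 = 453, so x^3 - 453 annihilates α. By the rational root test, a rational root p/q (in lowest terms) of x^3 - 453 would satisfy p^3 = 453 q^3, forcing q = 1 and p^3 = 453; but 453 is not a perfect cube, contradiction. A monic cubic over Q with no rational root is irreducible (any nontrivial factorization would include a linear factor). Hence x^3 - 453 is the minimal polynomial of α, and in particular [Q(α):Q] = 3.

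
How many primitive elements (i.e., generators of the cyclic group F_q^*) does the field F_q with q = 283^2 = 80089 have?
There are φ(80088) = 25760 primitive elements

F_q^* is cyclic of order q - 1 = 80088. A cyclic group of order m has exactly φ(m) generators. Here m = 80088 = 2^3 · 3 · 47 · 71, so the number of primitive elements is φ(80088) = 25760.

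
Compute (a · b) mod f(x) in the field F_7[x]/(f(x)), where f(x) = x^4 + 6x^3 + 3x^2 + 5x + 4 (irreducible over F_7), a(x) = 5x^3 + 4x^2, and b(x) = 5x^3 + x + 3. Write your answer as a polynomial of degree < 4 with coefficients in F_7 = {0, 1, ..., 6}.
a · b ≡ x + 2 (mod f(x))

Multiply in F_7[x]: a(x)·b(x) = (5x^3 + 4x^2)·(5x^3 + x + 3) = 4x^6 + 6x^5 + 5x^4 + 5x^3 + 5x^2. This has degree ≥ 4, so divide by f(x) over F_7: 4x^6 + 6x^5 + 5x^4 + 5x^3 + 5x^2 = (4x^2 + 3x + 3)·(x^4 + 6x^3 + 3x^2 + 5x + 4) + (x + 2). Hence a·b ≡ x + 2 (mod f). (F_7[x]/(f) is a field with 7^4 = 2401 elements since f is irreducible of degree 4.)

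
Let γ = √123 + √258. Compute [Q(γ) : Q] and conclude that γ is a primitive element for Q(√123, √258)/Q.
[Q(γ) : Q] = 4 (equivalently, Q(γ) = Q(√123, √258))

Obviously Q(γ) ⊆ Q(√123, √258), and [Q(√123, √258):Q] = 4 (since 123, 258 are distinct squarefree integers > 1 with 31734 not a perfect square). To show equality we compute the minimal polynomial of γ. From γ = √123 + √258: γ^2 = 123 + 2√(31734) + 258 = 381 + 2√(31734), so γ^2 - 381 = 2√(31734); squaring, (γ^2 - 381)^2 = 4·31734, i.e. γ^4 - 762γ^2 + 145161 - 126936 = 0, i.e. γ^4 - 762γ^2 + 18225 = 0. So γ is a root of x^4 - 762x^2 + 18225. This polynomial is irreducible over Q: it has no rational root (each ±√123 ± √258 is irrational), and any factorization into two quadratics over Q would force √(31734) ∈ Q (pairing opposite roots) or √123, √258 ∈ Q (other pairings), all impossible. Hence [Q(γ):Q] = 4 = [Q(√123, √258):Q], so Q(γ) = Q(√123, √258).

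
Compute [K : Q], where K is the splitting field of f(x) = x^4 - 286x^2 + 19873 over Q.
[K : Q] = 4

Solving the quadratic in x^2: x^2 = (286 ± √(286^2 - 4·19873))/2 = (286 ± √2304)/2 = (286 ± 48)/2, giving x^2 = 119 or x^2 = 167. So f(x) = (x^2 - 119)(x^2 - 167) and the roots of f are ±√119, ±√167. Hence the splitting field is K = Q(√119, √167). Since 119 and 167 are distinct squarefree integers > 1, their product 19873 is not a perfect square, so √167 ∉ Q(√119). By the tower law [K:Q] = [Q(√119,√167):Q(√119)] · [Q(√119):Q] = 2 · 2 = 4.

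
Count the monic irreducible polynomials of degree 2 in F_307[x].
There are 46971 monic irreducible polynomials of degree 2 over F_307

Each element of F_{307^2} that lies in no proper subfield is a root of exactly one monic irreducible of degree 2 over F_307, and each such polynomial has 2 distinct roots in F_{307^2}. By Möbius inversion the count is N_307(2) = (1/2) Σ_{d|2} μ(2/d) · 307^d = (1/2)(μ(2)·307^1 + μ(1)·307^2) = 93942/2 = 46971.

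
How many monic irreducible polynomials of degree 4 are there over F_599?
There are 32184449700 monic irreducible polynomials of degree 4 over F_599

Each element of F_{599^4} that lies in no proper subfield is a root of exactly one monic irreducible of degree 4 over F_599, and each such polynomial has 4 distinct roots in F_{599^4}. By Möbius inversion the count is N_599(4) = (1/4) Σ_{d|4} μ(4/d) · 599^d = (1/4)(μ(4)·599^1 + μ(2)·599^2 + μ(1)·599^4) = 128737798800/4 = 32184449700.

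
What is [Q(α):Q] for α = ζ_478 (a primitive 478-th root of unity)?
[Q(α):Q] = 238

The minimal polynomial of ζ_478 over Q is the 478-th cyclotomic polynomial Φ_478(x), which is irreducible over Q and has degree φ(478) = 238. Hence [Q(α):Q] = φ(478) = 238.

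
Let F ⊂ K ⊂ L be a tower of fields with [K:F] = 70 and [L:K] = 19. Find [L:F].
[L:F] = 1330

The tower law says that for any tower of field extensions F ⊂ K ⊂ L with finite degrees, [L:F] = [L:K] · [K:F]. Here this gives [L:F] = 19 · 70 = 1330.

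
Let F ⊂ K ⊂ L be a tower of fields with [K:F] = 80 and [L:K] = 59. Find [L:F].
[L:F] = 4720

The tower law says that for any tower of field extensions F ⊂ K ⊂ L with finite degrees, [L:F] = [L:K] · [K:F]. Here this gives [L:F] = 59 · 80 = 4720.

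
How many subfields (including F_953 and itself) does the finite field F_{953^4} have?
F_{953^4} has 3 subfields

The subfields of F_{p^n} are exactly the fields F_{p^d} for d | n (each is the fixed field of the unique index-d subgroup of Gal(F_{p^n}/F_p) ≅ Z/nZ). The divisors of n = 4 are {1, 2, 4}, giving 3 subfields: F_{953^1}, F_{953^2}, F_{953^4}.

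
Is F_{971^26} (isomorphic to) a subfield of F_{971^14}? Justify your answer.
No: F_{971^26} is not a subfield of F_{971^14}

F_{p^m} embeds in F_{p^n} iff m | n. Here 26 ∤ 14 (since 14 = 0·26 + 14 with remainder 14 ≠ 0), so F_{971^26} is not a subfield of F_{971^14}. Equivalently: if it were, the tower law would give 26 = [F_{971^26}:F_971] dividing [F_{971^14}:F_971] = 14, contradiction.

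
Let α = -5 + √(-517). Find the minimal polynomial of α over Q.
m_α(x) = x^2 + 10x + 542

From α + 5 = √(-517), squaring gives (α + 5)^2 = -517, i.e. α^2 + 10α + 25 = -517, so α^2 + 10α + 542 = 0. The discriminant of x^2 + 10x + 542 is (10)^2 - 4·(542) = 100 - 2168 = -2068, and 4·(-517) is not a perfect square in Q since -517 is squarefree and ≠ 1. Hence x^2 + 10x + 542 is irreducible over Q and is the minimal polynomial of α.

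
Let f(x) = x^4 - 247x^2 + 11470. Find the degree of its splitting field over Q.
[K : Q] = 4

Solving the quadratic in x^2: x^2 = (247 ± √(247^2 - 4·11470))/2 = (247 ± √15129)/2 = (247 ± 123)/2, giving x^2 = 185 or x^2 = 62. So f(x) = (x^2 - 185)(x^2 - 62) and the roots of f are ±√185, ±√62. Hence the splitting field is K = Q(√185, √62). Since 185 and 62 are distinct squarefree integers > 1, their product 11470 is not a perfect square, so √62 ∉ Q(√185). By the tower law [K:Q] = [Q(√185,√62):Q(√185)] · [Q(√185):Q] = 2 · 2 = 4.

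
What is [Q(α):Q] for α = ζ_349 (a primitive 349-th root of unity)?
[Q(α):Q] = 348

The minimal polynomial of ζ_349 over Q is the 349-th cyclotomic polynomial Φ_349(x), which is irreducible over Q and has degree φ(349) = 348. Hence [Q(α):Q] = φ(349) = 348.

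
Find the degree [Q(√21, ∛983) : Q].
[Q(√21, ∛983) : Q] = 6

Let L = Q(√21, ∛983). Since Q(√21) ⊂ L and [Q(√21):Q] = 2, the tower law gives 2 | [L:Q]. Likewise Q(∛983) ⊂ L with [Q(∛983):Q] = 3 (because 983 is not a perfect cube), so 3 | [L:Q]. As gcd(2,3) = 1, [L:Q] is divisible by 6. Conversely L is generated over Q by √21 and ∛983, so [L:Q] ≤ 2·3 = 6. Therefore [Q(√21, ∛983) : Q] = 6.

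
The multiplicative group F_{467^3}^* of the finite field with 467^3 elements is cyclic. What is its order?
|F_{467^3}^*| = 101847562

F_{467^3} has 467^3 = 101847563 elements; its multiplicative group consists of all nonzero elements, so |F_{467^3}^*| = 101847563 - 1 = 101847562. (It is cyclic since any finite subgroup of the multiplicative group of a field is cyclic.)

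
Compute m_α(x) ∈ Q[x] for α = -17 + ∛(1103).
m_α(x) = x^3 + 51x^2 + 867x + 3810

Set β = α + 17 = ∛(1103), so β^3 = 1103. Then (α + 17)^3 - 1103 = 0, i.e. α is a root of g(x) = (x + 17)^3 - 1103 = x^3 + 51x^2 + 867x + 3810. Since g(x) = h(x + 17) where h(x) = x^3 - 1103, and h is irreducible over Q (because 1103 is not a perfect cube, so h has no rational root, and a monic cubic with no rational root is irreducible), g is also irreducible (irreducibility is preserved under the substitution x → x + 17). Hence m_α(x) = x^3 + 51x^2 + 867x + 3810.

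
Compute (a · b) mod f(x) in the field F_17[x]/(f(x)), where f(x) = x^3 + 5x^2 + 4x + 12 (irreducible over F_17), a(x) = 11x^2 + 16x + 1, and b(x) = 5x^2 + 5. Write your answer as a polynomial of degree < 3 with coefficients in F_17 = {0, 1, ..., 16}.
a · b ≡ 16x^2 + 13x + 16 (mod f(x))

Multiply in F_17[x]: a(x)·b(x) = (11x^2 + 16x + 1)·(5x^2 + 5) = 4x^4 + 12x^3 + 9x^2 + 12x + 5. This has degree ≥ 3, so divide by f(x) over F_17: 4x^4 + 12x^3 + 9x^2 + 12x + 5 = (4x + 9)·(x^3 + 5x^2 + 4x + 12) + (16x^2 + 13x + 16). Hence a·b ≡ 16x^2 + 13x + 16 (mod f). (F_17[x]/(f) is a field with 17^3 = 4913 elements since f is irreducible of degree 3.)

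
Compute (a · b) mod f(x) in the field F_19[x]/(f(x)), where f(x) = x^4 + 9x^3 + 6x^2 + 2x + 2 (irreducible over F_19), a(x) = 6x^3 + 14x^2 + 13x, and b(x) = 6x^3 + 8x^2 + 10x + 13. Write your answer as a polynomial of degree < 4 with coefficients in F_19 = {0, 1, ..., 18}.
a · b ≡ 3x^3 + 8x^2 + 12x + 10 (mod f(x))

Multiply in F_19[x]: a(x)·b(x) = (6x^3 + 14x^2 + 13x)·(6x^3 + 8x^2 + 10x + 13) = 17x^6 + 18x^5 + 3x^4 + 18x^3 + 8x^2 + 17x. This has degree ≥ 4, so divide by f(x) over F_19: 17x^6 + 18x^5 + 3x^4 + 18x^3 + 8x^2 + 17x = (17x^2 + 17x + 14)·(x^4 + 9x^3 + 6x^2 + 2x + 2) + (3x^3 + 8x^2 + 12x + 10). Hence a·b ≡ 3x^3 + 8x^2 + 12x + 10 (mod f). (F_19[x]/(f) is a field with 19^4 = 130321 elements since f is irreducible of degree 4.)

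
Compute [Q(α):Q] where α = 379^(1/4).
[Q(α):Q] = 4

α is a root of x^4 - 379. By Eisenstein's criterion at the prime p = 379 (which divides the constant term 379 but p^2 = 143641 does not, since 379 is squarefree), x^4 - 379 is irreducible over Q. Hence [Q(α):Q] = 4.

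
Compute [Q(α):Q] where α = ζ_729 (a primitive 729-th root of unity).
[Q(α):Q] = 486

The minimal polynomial of ζ_729 over Q is the 729-th cyclotomic polynomial Φ_729(x), which is irreducible over Q and has degree φ(729) = 486. Hence [Q(α):Q] = φ(729) = 486.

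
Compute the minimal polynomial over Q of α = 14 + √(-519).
m_α(x) = x^2 - 28x + 715

From α - 14 = √(-519), squaring gives (α - 14)^2 = -519, i.e. α^2 - 28α + 196 = -519, so α^2 - 28α + 715 = 0. The discriminant of x^2 - 28x + 715 is (-28)^2 - 4·(715) = 784 - 2860 = -2076, and 4·(-519) is not a perfect square in Q since -519 is squarefree and ≠ 1. Hence x^2 - 28x + 715 is irreducible over Q and is the minimal polynomial of α.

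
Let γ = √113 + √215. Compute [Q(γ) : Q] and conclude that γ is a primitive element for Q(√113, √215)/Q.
[Q(γ) : Q] = 4 (equivalently, Q(γ) = Q(√113, √215))

Obviously Q(γ) ⊆ Q(√113, √215), and [Q(√113, √215):Q] = 4 (since 113, 215 are distinct squarefree integers > 1 with 24295 not a perfect square). To show equality we compute the minimal polynomial of γ. From γ = √113 + √215: γ^2 = 113 + 2√(24295) + 215 = 328 + 2√(24295), so γ^2 - 328 = 2√(24295); squaring, (γ^2 - 328)^2 = 4·24295, i.e. γ^4 - 656γ^2 + 107584 - 97180 = 0, i.e. γ^4 - 656γ^2 + 10404 = 0. So γ is a root of x^4 - 656x^2 + 10404. This polynomial is irreducible over Q: it has no rational root (each ±√113 ± √215 is irrational), and any factorization into two quadratics over Q would force √(24295) ∈ Q (pairing opposite roots) or √113, √215 ∈ Q (other pairings), all impossible. Hence [Q(γ):Q] = 4 = [Q(√113, √215):Q], so Q(γ) = Q(√113, √215).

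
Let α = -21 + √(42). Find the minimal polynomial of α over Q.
m_α(x) = x^2 + 42x + 399

From α + 21 = √(42), squaring gives (α + 21)^2 = 42, i.e. α^2 + 42α + 441 = 42, so α^2 + 42α + 399 = 0. The discriminant of x^2 + 42x + 399 is (42)^2 - 4·(399) = 1764 - 1596 = 168, and 4·(42) is not a perfect square in Q since 42 is squarefree and ≠ 1. Hence x^2 + 42x + 399 is irreducible over Q and is the minimal polynomial of α.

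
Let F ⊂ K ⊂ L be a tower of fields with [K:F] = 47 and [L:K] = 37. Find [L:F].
[L:F] = 1739

The tower law says that for any tower of field extensions F ⊂ K ⊂ L with finite degrees, [L:F] = [L:K] · [K:F]. Here this gives [L:F] = 37 · 47 = 1739.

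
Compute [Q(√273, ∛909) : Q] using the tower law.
[Q(√273, ∛909) : Q] = 6

Let L = Q(√273, ∛909). Since Q(√273) ⊂ L and [Q(√273):Q] = 2, the tower law gives 2 | [L:Q]. Likewise Q(∛909) ⊂ L with [Q(∛909):Q] = 3 (because 909 is not a perfect cube), so 3 | [L:Q]. As gcd(2,3) = 1, [L:Q] is divisible by 6. Conversely L is generated over Q by √273 and ∛909, so [L:Q] ≤ 2·3 = 6. Therefore [Q(√273, ∛909) : Q] = 6.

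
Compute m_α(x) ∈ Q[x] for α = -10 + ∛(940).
m_α(x) = x^3 + 30x^2 + 300x + 60

Set β = α + 10 = ∛(940), so β^3 = 940. Then (α + 10)^3 - 940 = 0, i.e. α is a root of g(x) = (x + 10)^3 - 940 = x^3 + 30x^2 + 300x + 60. Since g(x) = h(x + 10) where h(x) = x^3 - 940, and h is irreducible over Q (because 940 is not a perfect cube, so h has no rational root, and a monic cubic with no rational root is irreducible), g is also irreducible (irreducibility is preserved under the substitution x → x + 10). Hence m_α(x) = x^3 + 30x^2 + 300x + 60.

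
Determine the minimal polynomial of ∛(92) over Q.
m_α(x) = x^3 - 92

α satisfies α^3 = 92, so x^3 - 92 annihilates α. By the rational root test, a rational root p/q (in lowest terms) of x^3 - 92 would satisfy p^3 = 92 q^3, forcing q = 1 and p^3 = 92; but 92 is not a perfect cube, contradiction. A monic cubic over Q with no rational root is irreducible (any nontrivial factorization would include a linear factor). Hence x^3 - 92 is the minimal polynomial of α, and in particular [Q(α):Q] = 3.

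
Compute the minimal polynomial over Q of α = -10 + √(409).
m_α(x) = x^2 + 20x - 309

From α + 10 = √(409), squaring gives (α + 10)^2 = 409, i.e. α^2 + 20α + 100 = 409, so α^2 + 20α - 309 = 0. The discriminant of x^2 + 20x - 309 is (20)^2 - 4·(-309) = 400 + 1236 = 1636, and 4·(409) is not a perfect square in Q since 409 is squarefree and ≠ 1. Hence x^2 + 20x - 309 is irreducible over Q and is the minimal polynomial of α.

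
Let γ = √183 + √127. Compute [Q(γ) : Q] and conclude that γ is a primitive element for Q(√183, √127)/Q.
[Q(γ) : Q] = 4 (equivalently, Q(γ) = Q(√183, √127))

Obviously Q(γ) ⊆ Q(√183, √127), and [Q(√183, √127):Q] = 4 (since 183, 127 are distinct squarefree integers > 1 with 23241 not a perfect square). To show equality we compute the minimal polynomial of γ. From γ = √183 + √127: γ^2 = 183 + 2√(23241) + 127 = 310 + 2√(23241), so γ^2 - 310 = 2√(23241); squaring, (γ^2 - 310)^2 = 4·23241, i.e. γ^4 - 620γ^2 + 96100 - 92964 = 0, i.e. γ^4 - 620γ^2 + 3136 = 0. So γ is a root of x^4 - 620x^2 + 3136. This polynomial is irreducible over Q: it has no rational root (each ±√183 ± √127 is irrational), and any factorization into two quadratics over Q would force √(23241) ∈ Q (pairing opposite roots) or √183, √127 ∈ Q (other pairings), all impossible. Hence [Q(γ):Q] = 4 = [Q(√183, √127):Q], so Q(γ) = Q(√183, √127).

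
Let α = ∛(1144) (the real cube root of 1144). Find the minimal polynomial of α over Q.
m_α(x) = x^3 - 1144

α satisfies α^3 = 1144, so x^3 - 1144 annihilates α. By the rational root test, a rational root p/q (in lowest terms) of x^3 - 1144 would satisfy p^3 = 1144 q^3, forcing q = 1 and p^3 = 1144; but 1144 is not a perfect cube, contradiction. A monic cubic over Q with no rational root is irreducible (any nontrivial factorization would include a linear factor). Hence x^3 - 1144 is the minimal polynomial of α, and in particular [Q(α):Q] = 3.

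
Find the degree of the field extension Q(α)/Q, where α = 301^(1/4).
[Q(α):Q] = 4

α is a root of x^4 - 301. By Eisenstein's criterion at the prime p = 7 (which divides the constant term 301 but p^2 = 49 does not, since 301 is squarefree), x^4 - 301 is irreducible over Q. Hence [Q(α):Q] = 4.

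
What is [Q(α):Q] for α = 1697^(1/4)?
[Q(α):Q] = 4

α is a root of x^4 - 1697. By Eisenstein's criterion at the prime p = 1697 (which divides the constant term 1697 but p^2 = 2879809 does not, since 1697 is squarefree), x^4 - 1697 is irreducible over Q. Hence [Q(α):Q] = 4.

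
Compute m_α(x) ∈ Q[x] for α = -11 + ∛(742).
m_α(x) = x^3 + 33x^2 + 363x + 589

Set β = α + 11 = ∛(742), so β^3 = 742. Then (α + 11)^3 - 742 = 0, i.e. α is a root of g(x) = (x + 11)^3 - 742 = x^3 + 33x^2 + 363x + 589. Since g(x) = h(x + 11) where h(x) = x^3 - 742, and h is irreducible over Q (because 742 is not a perfect cube, so h has no rational root, and a monic cubic with no rational root is irreducible), g is also irreducible (irreducibility is preserved under the substitution x → x + 11). Hence m_α(x) = x^3 + 33x^2 + 363x + 589.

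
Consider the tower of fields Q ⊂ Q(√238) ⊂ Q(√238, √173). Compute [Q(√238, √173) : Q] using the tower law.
[Q(√238, √173) : Q] = 4

[Q(√238):Q] = 2 (min poly x^2 - 238, irreducible since 238 is squarefree > 1). For the top step, suppose √173 ∈ Q(√238), say √173 = c + d√238 with c, d ∈ Q. Squaring: 173 = c^2 + 238d^2 + 2cd√238. Since √238 ∉ Q this forces 2cd = 0. If d = 0 then √173 = c ∈ Q, contradicting 173 squarefree > 1. If c = 0 then 173 = 238d^2, so 238·173 = (238d)^2 is a perfect square in Q — but 238·173 = 41174 is not a perfect square (since 238 and 173 are distinct squarefree integers). Contradiction. Hence √173 ∉ Q(√238), so x^2 - 173 stays irreducible over Q(√238) and [Q(√238, √173) : Q(√238)] = 2. By the tower law, [Q(√238, √173) : Q] = 2 · 2 = 4.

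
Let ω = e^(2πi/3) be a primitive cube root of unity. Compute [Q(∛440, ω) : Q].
[Q(∛440, ω) : Q] = 6

[Q(∛440):Q] = 3 (min poly x^3 - 440, irreducible since 440 is not a perfect cube). [Q(ω):Q] = 2 (min poly x^2 + x + 1). Since Q(∛440) ⊂ R and ω ∉ R, we have ω ∉ Q(∛440), so x^2 + x + 1 remains irreducible over Q(∛440) and [Q(∛440, ω) : Q(∛440)] = 2. By the tower law, [Q(∛440, ω) : Q] = 3 · 2 = 6. (In fact Q(∛440, ω) is the splitting field of x^3 - 440 over Q.)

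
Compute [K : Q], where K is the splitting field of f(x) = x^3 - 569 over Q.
[K : Q] = 6

The roots of x^3 - 569 are ∛569, ω∛569, ω^2∛569 where ω = e^(2πi/3) is a primitive cube root of unity, so K = Q(∛569, ω). Now [Q(∛569):Q] = 3 (since 569 is not a perfect cube, x^3 - 569 is irreducible) and [Q(ω):Q] = 2. Both 2 and 3 divide [K:Q], and [K:Q] ≤ 3·2 = 6, so [K:Q] = 6. (Equivalently: Q(∛569) ⊂ R but ω ∉ R, so [K : Q(∛569)] = 2.)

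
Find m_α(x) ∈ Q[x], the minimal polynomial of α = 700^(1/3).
m_α(x) = x^3 - 700

α satisfies α^3 = 700, so x^3 - 700 annihilates α. By the rational root test, a rational root p/q (in lowest terms) of x^3 - 700 would satisfy p^3 = 700 q^3, forcing q = 1 and p^3 = 700; but 700 is not a perfect cube, contradiction. A monic cubic over Q with no rational root is irreducible (any nontrivial factorization would include a linear factor). Hence x^3 - 700 is the minimal polynomial of α, and in particular [Q(α):Q] = 3.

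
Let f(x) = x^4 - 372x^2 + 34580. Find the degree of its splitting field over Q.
[K : Q] = 4

Solving the quadratic in x^2: x^2 = (372 ± √(372^2 - 4·34580))/2 = (372 ± √64)/2 = (372 ± 8)/2, giving x^2 = 190 or x^2 = 182. So f(x) = (x^2 - 190)(x^2 - 182) and the roots of f are ±√190, ±√182. Hence the splitting field is K = Q(√190, √182). Since 190 and 182 are distinct squarefree integers > 1, their product 34580 is not a perfect square, so √182 ∉ Q(√190). By the tower law [K:Q] = [Q(√190,√182):Q(√190)] · [Q(√190):Q] = 2 · 2 = 4.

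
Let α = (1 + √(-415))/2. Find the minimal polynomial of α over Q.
m_α(x) = x^2 - x + 104

From 2α - 1 = √(-415), squaring gives (2α - 1)^2 = -415, i.e. 4α^2 - 4α + 1 = -415, so α^2 - α + (1 + 415)/4 = 0. Since -415 ≡ 1 (mod 4), (1 + 415)/4 = 104 ∈ Z. The polynomial x^2 - x + 104 has discriminant 1 - 4·(104) = -415, which is not a perfect square in Q (d = -415 is squarefree and ≠ 1), so x^2 - x + 104 is irreducible over Q. It is the minimal polynomial of α.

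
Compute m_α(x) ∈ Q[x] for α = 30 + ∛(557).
m_α(x) = x^3 - 90x^2 + 2700x - 27557

Set β = α - 30 = ∛(557), so β^3 = 557. Then (α - 30)^3 - 557 = 0, i.e. α is a root of g(x) = (x - 30)^3 - 557 = x^3 - 90x^2 + 2700x - 27557. Since g(x) = h(x - 30) where h(x) = x^3 - 557, and h is irreducible over Q (because 557 is not a perfect cube, so h has no rational root, and a monic cubic with no rational root is irreducible), g is also irreducible (irreducibility is preserved under the substitution x → x - 30). Hence m_α(x) = x^3 - 90x^2 + 2700x - 27557.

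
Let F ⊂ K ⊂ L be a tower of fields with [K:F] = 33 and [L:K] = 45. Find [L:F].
[L:F] = 1485

The tower law says that for any tower of field extensions F ⊂ K ⊂ L with finite degrees, [L:F] = [L:K] · [K:F]. Here this gives [L:F] = 45 · 33 = 1485.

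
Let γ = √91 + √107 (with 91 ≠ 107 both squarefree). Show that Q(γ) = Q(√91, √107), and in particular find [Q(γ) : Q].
[Q(γ) : Q] = 4 (equivalently, Q(γ) = Q(√91, √107))

Obviously Q(γ) ⊆ Q(√91, √107), and [Q(√91, √107):Q] = 4 (since 91, 107 are distinct squarefree integers > 1 with 9737 not a perfect square). To show equality we compute the minimal polynomial of γ. From γ = √91 + √107: γ^2 = 91 + 2√(9737) + 107 = 198 + 2√(9737), so γ^2 - 198 = 2√(9737); squaring, (γ^2 - 198)^2 = 4·9737, i.e. γ^4 - 396γ^2 + 39204 - 38948 = 0, i.e. γ^4 - 396γ^2 + 256 = 0. So γ is a root of x^4 - 396x^2 + 256. This polynomial is irreducible over Q: it has no rational root (each ±√91 ± √107 is irrational), and any factorization into two quadratics over Q would force √(9737) ∈ Q (pairing opposite roots) or √91, √107 ∈ Q (other pairings), all impossible. Hence [Q(γ):Q] = 4 = [Q(√91, √107):Q], so Q(γ) = Q(√91, √107).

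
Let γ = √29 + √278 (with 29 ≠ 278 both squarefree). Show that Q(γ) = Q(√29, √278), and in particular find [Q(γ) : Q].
[Q(γ) : Q] = 4 (equivalently, Q(γ) = Q(√29, √278))

Obviously Q(γ) ⊆ Q(√29, √278), and [Q(√29, √278):Q] = 4 (since 29, 278 are distinct squarefree integers > 1 with 8062 not a perfect square). To show equality we compute the minimal polynomial of γ. From γ = √29 + √278: γ^2 = 29 + 2√(8062) + 278 = 307 + 2√(8062), so γ^2 - 307 = 2√(8062); squaring, (γ^2 - 307)^2 = 4·8062, i.e. γ^4 - 614γ^2 + 94249 - 32248 = 0, i.e. γ^4 - 614γ^2 + 62001 = 0. So γ is a root of x^4 - 614x^2 + 62001. This polynomial is irreducible over Q: it has no rational root (each ±√29 ± √278 is irrational), and any factorization into two quadratics over Q would force √(8062) ∈ Q (pairing opposite roots) or √29, √278 ∈ Q (other pairings), all impossible. Hence [Q(γ):Q] = 4 = [Q(√29, √278):Q], so Q(γ) = Q(√29, √278).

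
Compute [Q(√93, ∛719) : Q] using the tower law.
[Q(√93, ∛719) : Q] = 6

Let L = Q(√93, ∛719). Since Q(√93) ⊂ L and [Q(√93):Q] = 2, the tower law gives 2 | [L:Q]. Likewise Q(∛719) ⊂ L with [Q(∛719):Q] = 3 (because 719 is not a perfect cube), so 3 | [L:Q]. As gcd(2,3) = 1, [L:Q] is divisible by 6. Conversely L is generated over Q by √93 and ∛719, so [L:Q] ≤ 2·3 = 6. Therefore [Q(√93, ∛719) : Q] = 6.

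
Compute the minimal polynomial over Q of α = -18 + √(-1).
m_α(x) = x^2 + 36x + 325

From α + 18 = √(-1), squaring gives (α + 18)^2 = -1, i.e. α^2 + 36α + 324 = -1, so α^2 + 36α + 325 = 0. The discriminant of x^2 + 36x + 325 is (36)^2 - 4·(325) = 1296 - 1300 = -4, and 4·(-1) is not a perfect square in Q since -1 is squarefree and ≠ 1. Hence x^2 + 36x + 325 is irreducible over Q and is the minimal polynomial of α.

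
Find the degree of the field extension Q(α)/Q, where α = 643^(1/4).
[Q(α):Q] = 4

α is a root of x^4 - 643. By Eisenstein's criterion at the prime p = 643 (which divides the constant term 643 but p^2 = 413449 does not, since 643 is squarefree), x^4 - 643 is irreducible over Q. Hence [Q(α):Q] = 4.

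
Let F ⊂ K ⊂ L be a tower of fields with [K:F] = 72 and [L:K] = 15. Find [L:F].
[L:F] = 1080

The tower law says that for any tower of field extensions F ⊂ K ⊂ L with finite degrees, [L:F] = [L:K] · [K:F]. Here this gives [L:F] = 15 · 72 = 1080.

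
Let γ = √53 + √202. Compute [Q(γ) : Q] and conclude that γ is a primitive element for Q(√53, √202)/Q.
[Q(γ) : Q] = 4 (equivalently, Q(γ) = Q(√53, √202))

Obviously Q(γ) ⊆ Q(√53, √202), and [Q(√53, √202):Q] = 4 (since 53, 202 are distinct squarefree integers > 1 with 10706 not a perfect square). To show equality we compute the minimal polynomial of γ. From γ = √53 + √202: γ^2 = 53 + 2√(10706) + 202 = 255 + 2√(10706), so γ^2 - 255 = 2√(10706); squaring, (γ^2 - 255)^2 = 4·10706, i.e. γ^4 - 510γ^2 + 65025 - 42824 = 0, i.e. γ^4 - 510γ^2 + 22201 = 0. So γ is a root of x^4 - 510x^2 + 22201. This polynomial is irreducible over Q: it has no rational root (each ±√53 ± √202 is irrational), and any factorization into two quadratics over Q would force √(10706) ∈ Q (pairing opposite roots) or √53, √202 ∈ Q (other pairings), all impossible. Hence [Q(γ):Q] = 4 = [Q(√53, √202):Q], so Q(γ) = Q(√53, √202).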